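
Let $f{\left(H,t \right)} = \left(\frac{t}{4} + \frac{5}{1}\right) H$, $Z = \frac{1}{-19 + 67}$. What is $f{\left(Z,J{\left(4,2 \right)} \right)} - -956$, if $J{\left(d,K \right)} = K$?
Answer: $\frac{91787}{96} \approx 956.11$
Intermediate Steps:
$Z = \frac{1}{48} \approx 0.020833$
$f{\left(H,t \right)} = H \left(5 + \frac{t}{4}\right)$ ($f{\left(H,t \right)} = \left(t \frac{1}{4} + 5 \cdot 1\right) H = \left(\frac{t}{4} + 5\right) H = \left(5 + \frac{t}{4}\right) H = H \left(5 + \frac{t}{4}\right)$)
$f{\left(Z,J{\left(4,2 \right)} \right)} - -956 = \frac{1}{4} \cdot \frac{1}{48} \left(20 + 2\right) - -956 = \frac{1}{4} \cdot \frac{1}{48} \cdot 22 + 956 = \frac{11}{96} + 956 = \frac{91787}{96}$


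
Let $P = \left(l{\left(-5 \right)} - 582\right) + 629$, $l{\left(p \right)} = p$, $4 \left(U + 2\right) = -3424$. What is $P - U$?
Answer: $900$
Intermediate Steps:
$U = -858$ ($U = -2 + \frac{1}{4} \left(-3424\right) = -2 - 856 = -858$)
$P = 42$ ($P = \left(-5 - 582\right) + 629 = -587 + 629 = 42$)
$P - U = 42 - -858 = 42 + 858 = 900$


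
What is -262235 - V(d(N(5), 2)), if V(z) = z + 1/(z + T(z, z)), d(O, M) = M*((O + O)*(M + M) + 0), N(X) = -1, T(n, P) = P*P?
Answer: -62932561/240 ≈ -2.6222e+5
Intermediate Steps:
T(n, P) = P²
d(O, M) = 4*O*M² (d(O, M) = M*((2*O)*(2*M) + 0) = M*(4*M*O + 0) = M*(4*M*O) = 4*O*M²)
V(z) = z + 1/(z + z²)
-262235 - V(d(N(5), 2)) = -262235 - (1 + (4*(-1)*2²)² + (4*(-1)*2²)³)/((4*(-1)*2²)*(1 + 4*(-1)*2²)) = -262235 - (1 + (4*(-1)*4)² + (4*(-1)*4)³)/((4*(-1)*4)*(1 + 4*(-1)*4)) = -262235 - (1 + (-16)² + (-16)³)/((-16)*(1 - 16)) = -262235 - (-1)*(1 + 256 - 4096)/(16*(-15)) = -262235 - (-1)*(-1)*(-3839)/(16*15) = -262235 - 1*(-3839/240) = -262235 + 3839/240 = -62932561/240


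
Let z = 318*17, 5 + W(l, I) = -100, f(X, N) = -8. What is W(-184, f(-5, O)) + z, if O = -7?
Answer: 5301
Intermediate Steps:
W(l, I) = -105 (W(l, I) = -5 - 100 = -105)
z = 5406
W(-184, f(-5, O)) + z = -105 + 5406 = 5301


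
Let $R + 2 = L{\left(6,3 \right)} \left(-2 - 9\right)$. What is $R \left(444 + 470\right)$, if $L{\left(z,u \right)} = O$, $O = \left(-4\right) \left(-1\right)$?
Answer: $-42044$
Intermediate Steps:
$O = 4$
$L{\left(z,u \right)} = 4$
$R = -46$ ($R = -2 + 4 \left(-2 - 9\right) = -2 + 4 \left(-11\right) = -2 - 44 = -46$)
$R \left(444 + 470\right) = - 46 \left(444 + 470\right) = \left(-46\right) 914 = -42044$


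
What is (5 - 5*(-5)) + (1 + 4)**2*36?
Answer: 930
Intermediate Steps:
(5 - 5*(-5)) + (1 + 4)**2*36 = (5 + 25) + 5**2*36 = 30 + 25*36 = 30 + 900 = 930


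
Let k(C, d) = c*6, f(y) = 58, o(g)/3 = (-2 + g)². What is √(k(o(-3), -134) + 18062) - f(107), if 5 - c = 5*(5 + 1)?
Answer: -58 + 2*√4478 ≈ 75.836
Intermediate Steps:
o(g) = 3*(-2 + g)²
c = -25 (c = 5 - 5*(5 + 1) = 5 - 5*6 = 5 - 1*30 = 5 - 30 = -25)
k(C, d) = -150 (k(C, d) = -25*6 = -150)
√(k(o(-3), -134) + 18062) - f(107) = √(-150 + 18062) - 1*58 = √17912 - 58 = 2*√4478 - 58 = -58 + 2*√4478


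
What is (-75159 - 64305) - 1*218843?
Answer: -358307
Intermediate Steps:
(-75159 - 64305) - 1*218843 = -139464 - 218843 = -358307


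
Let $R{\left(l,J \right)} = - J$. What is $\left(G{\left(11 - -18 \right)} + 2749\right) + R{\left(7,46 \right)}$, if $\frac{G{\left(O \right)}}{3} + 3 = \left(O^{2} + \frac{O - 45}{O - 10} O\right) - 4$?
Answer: $\frac{97503}{19} \approx 5131.7$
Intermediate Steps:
$G{\left(O \right)} = -21 + 3 O^{2} + \frac{3 O \left(-45 + O\right)}{-10 + O}$ ($G{\left(O \right)} = -9 + 3 \left(\left(O^{2} + \frac{O - 45}{O - 10} O\right) - 4\right) = -9 + 3 \left(\left(O^{2} + \frac{-45 + O}{-10 + O} O\right) - 4\right) = -9 + 3 \left(\left(O^{2} + \frac{O \left(-45 + O\right)}{-10 + O}\right) - 4\right) = -9 + 3 \left(-4 + O^{2} + \frac{O \left(-45 + O\right)}{-10 + O}\right) = -9 + \left(-12 + 3 O^{2} + \frac{3 O \left(-45 + O\right)}{-10 + O}\right) = -21 + 3 O^{2} + \frac{3 O \left(-45 + O\right)}{-10 + O}$)
$\left(G{\left(11 - -18 \right)} + 2749\right) + R{\left(7,46 \right)} = \left(\frac{3 \left(70 + \left(11 - -18\right)^{3} - 52 \left(11 - -18\right) - 9 \left(11 - -18\right)^{2}\right)}{-10 + \left(11 - -18\right)} + 2749\right) - 46 = \left(\frac{3 \left(70 + \left(11 + 18\right)^{3} - 52 \left(11 + 18\right) - 9 \left(11 + 18\right)^{2}\right)}{-10 + \left(11 + 18\right)} + 2749\right) - 46 = \left(\frac{3 \left(70 + 29^{3} - 1508 - 9 \cdot 29^{2}\right)}{-10 + 29} + 2749\right) - 46 = \left(\frac{3 \left(70 + 24389 - 1508 - 7569\right)}{19} + 2749\right) - 46 = \left(3 \cdot \frac{1}{19} \left(70 + 24389 - 1508 - 7569\right) + 2749\right) - 46 = \left(3 \cdot \frac{1}{19} \cdot 15382 + 2749\right) - 46 = \left(\frac{46146}{19} + 2749\right) - 46 = \frac{98377}{19} - 46 = \frac{97503}{19}$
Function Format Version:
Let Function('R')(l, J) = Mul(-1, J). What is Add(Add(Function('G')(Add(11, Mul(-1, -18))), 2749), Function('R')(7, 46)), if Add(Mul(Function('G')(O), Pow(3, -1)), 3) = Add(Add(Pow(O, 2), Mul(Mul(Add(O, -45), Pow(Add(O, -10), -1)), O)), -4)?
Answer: Rational(97503, 19) ≈ 5131.7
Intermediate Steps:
Function('G')(O) = Add(-21, Mul(3, Pow(O, 2)), Mul(3, O, Pow(Add(-10, O), -1), Add(-45, O))) (Function('G')(O) = Add(-9, Mul(3, Add(Add(Pow(O, 2), Mul(Mul(Add(O, -45), Pow(Add(O, -10), -1)), O)), -4))) = Add(-9, Mul(3, Add(Add(Pow(O, 2), Mul(Mul(Add(-45, O), Pow(Add(-10, O), -1)), O)), -4))) = Add(-9, Mul(3, Add(Add(Pow(O, 2), Mul(Mul(Pow(Add(-10, O), -1), Add(-45, O)), O)), -4))) = Add(-9, Mul(3, Add(Add(Pow(O, 2), Mul(O, Pow(Add(-10, O), -1), Add(-45, O))), -4))) = Add(-9, Mul(3, Add(-4, Pow(O, 2), Mul(O, Pow(Add(-10, O), -1), Add(-45, O))))) = Add(-9, Add(-12, Mul(3, Pow(O, 2)), Mul(3, O, Pow(Add(-10, O), -1), Add(-45, O)))) = Add(-21, Mul(3, Pow(O, 2)), Mul(3, O, Pow(Add(-10, O), -1), Add(-45, O))))
Add(Add(Function('G')(Add(11, Mul(-1, -18))), 2749), Function('R')(7, 46)) = Add(Add(Mul(3, Pow(Add(-10, Add(11, Mul(-1, -18))), -1), Add(70, Pow(Add(11, Mul(-1, -18)), 3), Mul(-52, Add(11, Mul(-1, -18))), Mul(-9, Pow(Add(11, Mul(-1, -18)), 2)))), 2749), Mul(-1, 46)) = Add(Add(Mul(3, Pow(Add(-10, Add(11, 18)), -1), Add(70, Pow(Add(11, 18), 3), Mul(-52, Add(11, 18)), Mul(-9, Pow(Add(11, 18), 2)))), 2749), -46) = Add(Add(Mul(3, Pow(Add(-10, 29), -1), Add(70, Pow(29, 3), Mul(-52, 29), Mul(-9, Pow(29, 2)))), 2749), -46) = Add(Add(Mul(3, Pow(19, -1), Add(70, 24389, -1508, Mul(-9, 841))), 2749), -46) = Add(Add(Mul(3, Rational(1, 19), Add(70, 24389, -1508, -7569)), 2749), -46) = Add(Add(Mul(3, Rational(1, 19), 15382), 2749), -46) = Add(Add(Rational(46146, 19), 2749), -46) = Add(Rational(98377, 19), -46) = Rational(97503, 19)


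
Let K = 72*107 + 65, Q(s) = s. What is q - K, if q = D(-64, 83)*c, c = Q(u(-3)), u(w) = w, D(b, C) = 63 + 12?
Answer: -7994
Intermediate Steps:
D(b, C) = 75
c = -3
K = 7769 (K = 7704 + 65 = 7769)
q = -225 (q = 75*(-3) = -225)
q - K = -225 - 1*7769 = -225 - 7769 = -7994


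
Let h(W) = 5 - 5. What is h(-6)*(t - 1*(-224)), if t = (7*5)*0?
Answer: 0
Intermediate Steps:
h(W) = 0
t = 0 (t = 35*0 = 0)
h(-6)*(t - 1*(-224)) = 0*(0 - 1*(-224)) = 0*(0 + 224) = 0*224 = 0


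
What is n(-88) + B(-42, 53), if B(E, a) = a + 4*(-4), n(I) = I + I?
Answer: -139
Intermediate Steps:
n(I) = 2*I
B(E, a) = -16 + a (B(E, a) = a - 16 = -16 + a)
n(-88) + B(-42, 53) = 2*(-88) + (-16 + 53) = -176 + 37 = -139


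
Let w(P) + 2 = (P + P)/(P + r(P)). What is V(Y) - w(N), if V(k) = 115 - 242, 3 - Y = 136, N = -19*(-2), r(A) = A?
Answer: -126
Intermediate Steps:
N = 38
Y = -133 (Y = 3 - 1*136 = 3 - 136 = -133)
w(P) = -1 (w(P) = -2 + (P + P)/(P + P) = -2 + (2*P)/((2*P)) = -2 + (2*P)*(1/(2*P)) = -2 + 1 = -1)
V(k) = -127
V(Y) - w(N) = -127 - 1*(-1) = -127 + 1 = -126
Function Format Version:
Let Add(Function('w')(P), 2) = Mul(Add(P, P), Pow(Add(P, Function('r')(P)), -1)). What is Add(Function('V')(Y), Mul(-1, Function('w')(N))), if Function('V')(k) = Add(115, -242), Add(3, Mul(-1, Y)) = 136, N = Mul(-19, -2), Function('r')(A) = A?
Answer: -126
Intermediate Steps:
N = 38
Y = -133 (Y = Add(3, Mul(-1, 136)) = Add(3, -136) = -133)
Function('w')(P) = -1 (Function('w')(P) = Add(-2, Mul(Add(P, P), Pow(Add(P, P), -1))) = Add(-2, Mul(Mul(2, P), Pow(Mul(2, P), -1))) = Add(-2, Mul(Mul(2, P), Mul(Rational(1, 2), Pow(P, -1)))) = Add(-2, 1) = -1)
Function('V')(k) = -127
Add(Function('V')(Y), Mul(-1, Function('w')(N))) = Add(-127, Mul(-1, -1)) = Add(-127, 1) = -126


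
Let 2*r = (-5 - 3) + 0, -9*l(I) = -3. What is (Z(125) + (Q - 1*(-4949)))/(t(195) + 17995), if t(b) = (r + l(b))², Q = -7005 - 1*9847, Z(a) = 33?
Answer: -53415/81038 ≈ -0.65913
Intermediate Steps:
l(I) = ⅓ (l(I) = -⅑*(-3) = ⅓)
Q = -16852 (Q = -7005 - 9847 = -16852)
r = -4 (r = ((-5 - 3) + 0)/2 = (-8 + 0)/2 = (½)*(-8) = -4)
t(b) = 121/9 (t(b) = (-4 + ⅓)² = (-11/3)² = 121/9)
(Z(125) + (Q - 1*(-4949)))/(t(195) + 17995) = (33 + (-16852 - 1*(-4949)))/(121/9 + 17995) = (33 + (-16852 + 4949))/(162076/9) = (33 - 11903)*(9/162076) = -11870*9/162076 = -53415/81038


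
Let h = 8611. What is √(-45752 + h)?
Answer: I*√37141 ≈ 192.72*I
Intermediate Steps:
√(-45752 + h) = √(-45752 + 8611) = √(-37141) = I*√37141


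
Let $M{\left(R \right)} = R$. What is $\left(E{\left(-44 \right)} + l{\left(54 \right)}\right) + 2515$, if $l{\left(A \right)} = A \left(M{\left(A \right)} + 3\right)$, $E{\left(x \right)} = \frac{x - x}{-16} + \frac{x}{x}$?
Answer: $5594$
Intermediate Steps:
$E{\left(x \right)} = 1$ ($E{\left(x \right)} = 0 \left(- \frac{1}{16}\right) + 1 = 0 + 1 = 1$)
$l{\left(A \right)} = A \left(3 + A\right)$ ($l{\left(A \right)} = A \left(A + 3\right) = A \left(3 + A\right)$)
$\left(E{\left(-44 \right)} + l{\left(54 \right)}\right) + 2515 = \left(1 + 54 \left(3 + 54\right)\right) + 2515 = \left(1 + 54 \cdot 57\right) + 2515 = \left(1 + 3078\right) + 2515 = 3079 + 2515 = 5594$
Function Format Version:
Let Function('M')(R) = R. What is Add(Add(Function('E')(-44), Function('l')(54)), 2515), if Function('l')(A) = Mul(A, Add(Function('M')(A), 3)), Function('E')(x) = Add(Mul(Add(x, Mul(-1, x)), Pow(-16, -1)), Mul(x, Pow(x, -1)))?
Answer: 5594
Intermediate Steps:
Function('E')(x) = 1 (Function('E')(x) = Add(Mul(0, Rational(-1, 16)), 1) = Add(0, 1) = 1)
Function('l')(A) = Mul(A, Add(3, A)) (Function('l')(A) = Mul(A, Add(A, 3)) = Mul(A, Add(3, A)))
Add(Add(Function('E')(-44), Function('l')(54)), 2515) = Add(Add(1, Mul(54, Add(3, 54))), 2515) = Add(Add(1, Mul(54, 57)), 2515) = Add(Add(1, 3078), 2515) = Add(3079, 2515) = 5594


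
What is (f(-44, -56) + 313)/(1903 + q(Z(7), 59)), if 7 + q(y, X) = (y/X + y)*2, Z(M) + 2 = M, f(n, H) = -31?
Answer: 2773/18744 ≈ 0.14794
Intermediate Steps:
Z(M) = -2 + M
q(y, X) = -7 + 2*y + 2*y/X (q(y, X) = -7 + (y/X + y)*2 = -7 + (y + y/X)*2 = -7 + (2*y + 2*y/X) = -7 + 2*y + 2*y/X)
(f(-44, -56) + 313)/(1903 + q(Z(7), 59)) = (-31 + 313)/(1903 + (-7 + 2*(-2 + 7) + 2*(-2 + 7)/59)) = 282/(1903 + (-7 + 2*5 + 2*5*(1/59))) = 282/(1903 + (-7 + 10 + 10/59)) = 282/(1903 + 187/59) = 282/(112464/59) = 282*(59/112464) = 2773/18744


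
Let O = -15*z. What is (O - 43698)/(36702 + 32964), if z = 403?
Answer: -16581/23222 ≈ -0.71402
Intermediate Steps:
O = -6045 (O = -15*403 = -6045)
(O - 43698)/(36702 + 32964) = (-6045 - 43698)/(36702 + 32964) = -49743/69666 = -49743*1/69666 = -16581/23222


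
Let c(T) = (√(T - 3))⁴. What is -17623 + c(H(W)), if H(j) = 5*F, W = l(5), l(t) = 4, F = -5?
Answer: -16839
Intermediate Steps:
W = 4
H(j) = -25 (H(j) = 5*(-5) = -25)
c(T) = (-3 + T)² (c(T) = (√(-3 + T))⁴ = (-3 + T)²)
-17623 + c(H(W)) = -17623 + (-3 - 25)² = -17623 + (-28)² = -17623 + 784 = -16839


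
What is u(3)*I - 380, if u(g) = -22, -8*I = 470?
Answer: 1825/2 ≈ 912.50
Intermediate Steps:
I = -235/4 (I = -⅛*470 = -235/4 ≈ -58.750)
u(3)*I - 380 = -22*(-235/4) - 380 = 2585/2 - 380 = 1825/2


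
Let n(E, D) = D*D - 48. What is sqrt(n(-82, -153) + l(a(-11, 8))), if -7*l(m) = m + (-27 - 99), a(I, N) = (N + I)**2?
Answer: 2*sqrt(286377)/7 ≈ 152.90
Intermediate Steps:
a(I, N) = (I + N)**2
n(E, D) = -48 + D**2 (n(E, D) = D**2 - 48 = -48 + D**2)
l(m) = 18 - m/7 (l(m) = -(m + (-27 - 99))/7 = -(m - 126)/7 = -(-126 + m)/7 = 18 - m/7)
sqrt(n(-82, -153) + l(a(-11, 8))) = sqrt((-48 + (-153)**2) + (18 - (-11 + 8)**2/7)) = sqrt((-48 + 23409) + (18 - 1/7*(-3)**2)) = sqrt(23361 + (18 - 1/7*9)) = sqrt(23361 + (18 - 9/7)) = sqrt(23361 + 117/7) = sqrt(163644/7) = 2*sqrt(286377)/7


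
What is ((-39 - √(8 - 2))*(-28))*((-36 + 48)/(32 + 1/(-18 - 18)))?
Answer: 471744/1151 + 12096*√6/1151 ≈ 435.60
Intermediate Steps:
((-39 - √(8 - 2))*(-28))*((-36 + 48)/(32 + 1/(-18 - 18))) = ((-39 - √6)*(-28))*(12/(32 + 1/(-36))) = (1092 + 28*√6)*(12/(32 - 1/36)) = (1092 + 28*√6)*(12/(1151/36)) = (1092 + 28*√6)*(12*(36/1151)) = (1092 + 28*√6)*(432/1151) = 471744/1151 + 12096*√6/1151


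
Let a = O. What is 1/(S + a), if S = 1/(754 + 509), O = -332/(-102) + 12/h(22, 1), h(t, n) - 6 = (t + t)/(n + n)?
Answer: 50099/184578 ≈ 0.27142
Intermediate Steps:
h(t, n) = 6 + t/n (h(t, n) = 6 + (t + t)/(n + n) = 6 + (2*t)/((2*n)) = 6 + (2*t)*(1/(2*n)) = 6 + t/n)
O = 1315/357 (O = -332/(-102) + 12/(6 + 22/1) = -332*(-1/102) + 12/(6 + 22*1) = 166/51 + 12/(6 + 22) = 166/51 + 12/28 = 166/51 + 12*(1/28) = 166/51 + 3/7 = 1315/357 ≈ 3.6835)
a = 1315/357 ≈ 3.6835
S = 1/1263 ≈ 0.00079177
1/(S + a) = 1/(1/1263 + 1315/357) = 1/(184578/50099) = 50099/184578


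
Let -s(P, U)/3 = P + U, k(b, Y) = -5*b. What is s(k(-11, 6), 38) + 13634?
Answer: 13355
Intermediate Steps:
s(P, U) = -3*P - 3*U (s(P, U) = -3*(P + U) = -3*P - 3*U)
s(k(-11, 6), 38) + 13634 = (-(-15)*(-11) - 3*38) + 13634 = (-3*55 - 114) + 13634 = (-165 - 114) + 13634 = -279 + 13634 = 13355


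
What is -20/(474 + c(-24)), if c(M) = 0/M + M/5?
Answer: -50/1173 ≈ -0.042626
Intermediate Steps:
c(M) = M/5 (c(M) = 0 + M*(1/5) = 0 + M/5 = M/5)
-20/(474 + c(-24)) = -20/(474 + (1/5)*(-24)) = -20/(474 - 24/5) = -20/2346/5 = -20*5/2346 = -50/1173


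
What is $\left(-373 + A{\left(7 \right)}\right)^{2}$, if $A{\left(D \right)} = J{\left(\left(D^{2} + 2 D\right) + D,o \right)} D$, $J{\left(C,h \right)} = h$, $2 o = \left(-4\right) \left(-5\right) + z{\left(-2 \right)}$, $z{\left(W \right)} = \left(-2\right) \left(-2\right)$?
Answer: $83521$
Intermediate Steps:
$z{\left(W \right)} = 4$
$o = 12$ ($o = \frac{\left(-4\right) \left(-5\right) + 4}{2} = \frac{20 + 4}{2} = \frac{1}{2} \cdot 24 = 12$)
$A{\left(D \right)} = 12 D$
$\left(-373 + A{\left(7 \right)}\right)^{2} = \left(-373 + 12 \cdot 7\right)^{2} = \left(-373 + 84\right)^{2} = \left(-289\right)^{2} = 83521$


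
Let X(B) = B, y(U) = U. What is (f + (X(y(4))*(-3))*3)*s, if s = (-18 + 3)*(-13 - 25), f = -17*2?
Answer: -39900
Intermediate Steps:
f = -34
s = 570 (s = -15*(-38) = 570)
(f + (X(y(4))*(-3))*3)*s = (-34 + (4*(-3))*3)*570 = (-34 - 12*3)*570 = (-34 - 36)*570 = -70*570 = -39900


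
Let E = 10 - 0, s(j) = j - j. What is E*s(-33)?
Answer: 0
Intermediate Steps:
s(j) = 0
E = 10 (E = 10 - 1*0 = 10 + 0 = 10)
E*s(-33) = 10*0 = 0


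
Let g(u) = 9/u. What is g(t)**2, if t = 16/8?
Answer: 81/4 ≈ 20.250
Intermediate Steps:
t = 2 (t = 16*(1/8) = 2)
g(t)**2 = (9/2)**2 = 81/4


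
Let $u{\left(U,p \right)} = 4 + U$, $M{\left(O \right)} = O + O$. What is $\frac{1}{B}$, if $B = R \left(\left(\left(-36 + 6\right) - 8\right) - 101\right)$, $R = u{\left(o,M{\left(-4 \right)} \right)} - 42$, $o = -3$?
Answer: $\frac{1}{5699} \approx 0.00017547$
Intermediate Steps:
$M{\left(O \right)} = 2 O$
$R = -41$ ($R = \left(4 - 3\right) - 42 = 1 - 42 = -41$)
$B = 5699$ ($B = - 41 \left(\left(\left(-36 + 6\right) - 8\right) - 101\right) = - 41 \left(\left(-30 - 8\right) - 101\right) = - 41 \left(-38 - 101\right) = \left(-41\right) \left(-139\right) = 5699$)
$\frac{1}{B} = \frac{1}{5699}$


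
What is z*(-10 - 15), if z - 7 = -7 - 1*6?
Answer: 150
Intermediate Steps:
z = -6 (z = 7 + (-7 - 1*6) = 7 + (-7 - 6) = 7 - 13 = -6)
z*(-10 - 15) = -6*(-10 - 15) = -6*(-25) = 150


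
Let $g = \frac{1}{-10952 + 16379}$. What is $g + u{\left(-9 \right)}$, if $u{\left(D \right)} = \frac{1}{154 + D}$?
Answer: $\frac{5572}{786915} \approx 0.0070808$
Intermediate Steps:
$g = \frac{1}{5427} \approx 0.00018426$
$g + u{\left(-9 \right)} = \frac{1}{5427} + \frac{1}{154 - 9} = \frac{1}{5427} + \frac{1}{145} = \frac{5572}{786915}$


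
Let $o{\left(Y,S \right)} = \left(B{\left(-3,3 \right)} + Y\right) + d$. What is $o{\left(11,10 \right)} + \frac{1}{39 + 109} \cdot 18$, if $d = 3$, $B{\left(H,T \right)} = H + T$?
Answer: $\frac{1045}{74} \approx 14.122$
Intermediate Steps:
$o{\left(Y,S \right)} = 3 + Y$ ($o{\left(Y,S \right)} = \left(\left(-3 + 3\right) + Y\right) + 3 = \left(0 + Y\right) + 3 = Y + 3 = 3 + Y$)
$o{\left(11,10 \right)} + \frac{1}{39 + 109} \cdot 18 = \left(3 + 11\right) + \frac{1}{39 + 109} \cdot 18 = 14 + \frac{1}{148} \cdot 18 = 14 + \frac{9}{74} = \frac{1045}{74}$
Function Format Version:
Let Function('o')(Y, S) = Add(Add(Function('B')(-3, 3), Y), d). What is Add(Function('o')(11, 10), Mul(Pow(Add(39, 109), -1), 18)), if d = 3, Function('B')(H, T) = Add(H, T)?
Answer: Rational(1045, 74) ≈ 14.122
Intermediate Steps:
Function('o')(Y, S) = Add(3, Y) (Function('o')(Y, S) = Add(Add(Add(-3, 3), Y), 3) = Add(Add(0, Y), 3) = Add(Y, 3) = Add(3, Y))
Add(Function('o')(11, 10), Mul(Pow(Add(39, 109), -1), 18)) = Add(Add(3, 11), Mul(Pow(Add(39, 109), -1), 18)) = Add(14, Mul(Pow(148, -1), 18)) = Add(14, Mul(Rational(1, 148), 18)) = Add(14, Rational(9, 74)) = Rational(1045, 74)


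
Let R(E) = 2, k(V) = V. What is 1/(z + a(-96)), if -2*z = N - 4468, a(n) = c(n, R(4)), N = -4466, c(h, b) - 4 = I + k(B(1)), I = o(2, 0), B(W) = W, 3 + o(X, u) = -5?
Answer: 1/4464 ≈ 0.00022401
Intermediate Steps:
o(X, u) = -8 (o(X, u) = -3 - 5 = -8)
I = -8
c(h, b) = -3 (c(h, b) = 4 + (-8 + 1) = 4 - 7 = -3)
a(n) = -3
z = 4467 (z = -(-4466 - 4468)/2 = -1/2*(-8934) = 4467)
1/(z + a(-96)) = 1/(4467 - 3) = 1/4464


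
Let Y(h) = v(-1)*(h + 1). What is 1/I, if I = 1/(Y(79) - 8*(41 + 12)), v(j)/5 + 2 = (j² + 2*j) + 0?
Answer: -1624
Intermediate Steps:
v(j) = -10 + 5*j² + 10*j (v(j) = -10 + 5*((j² + 2*j) + 0) = -10 + 5*(j² + 2*j) = -10 + (5*j² + 10*j) = -10 + 5*j² + 10*j)
Y(h) = -15 - 15*h (Y(h) = (-10 + 5*(-1)² + 10*(-1))*(h + 1) = (-10 + 5*1 - 10)*(1 + h) = (-10 + 5 - 10)*(1 + h) = -15*(1 + h) = -15 - 15*h)
I = -1/1624 (I = 1/((-15 - 15*79) - 8*(41 + 12)) = 1/((-15 - 1185) - 8*53) = 1/(-1200 - 424) = 1/(-1624) = -1/1624 ≈ -0.00061576)
1/I = 1/(-1/1624) = -1624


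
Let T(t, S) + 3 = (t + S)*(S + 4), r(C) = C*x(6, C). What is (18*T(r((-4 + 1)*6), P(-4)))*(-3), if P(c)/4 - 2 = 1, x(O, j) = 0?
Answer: -10206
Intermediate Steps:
r(C) = 0 (r(C) = C*0 = 0)
P(c) = 12 (P(c) = 8 + 4*1 = 8 + 4 = 12)
T(t, S) = -3 + (4 + S)*(S + t) (T(t, S) = -3 + (t + S)*(S + 4) = -3 + (S + t)*(4 + S) = -3 + (4 + S)*(S + t))
(18*T(r((-4 + 1)*6), P(-4)))*(-3) = (18*(-3 + 12² + 4*12 + 4*0 + 12*0))*(-3) = (18*(-3 + 144 + 48 + 0 + 0))*(-3) = (18*189)*(-3) = 3402*(-3) = -10206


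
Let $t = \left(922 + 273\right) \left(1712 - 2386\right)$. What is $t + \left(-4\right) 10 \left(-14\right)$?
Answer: $-804870$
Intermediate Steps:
$t = -805430$ ($t = 1195 \left(-674\right) = -805430$)
$t + \left(-4\right) 10 \left(-14\right) = -805430 + \left(-4\right) 10 \left(-14\right) = -805430 - -560 = -805430 + 560 = -804870$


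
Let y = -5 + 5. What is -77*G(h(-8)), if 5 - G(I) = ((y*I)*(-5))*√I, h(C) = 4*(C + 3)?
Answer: -385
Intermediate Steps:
h(C) = 12 + 4*C (h(C) = 4*(3 + C) = 12 + 4*C)
y = 0
G(I) = 5 (G(I) = 5 - (0*I)*(-5)*√I = 5 - 0*(-5)*√I = 5 - 0*√I = 5 - 1*0 = 5 + 0 = 5)
-77*G(h(-8)) = -77*5 = -385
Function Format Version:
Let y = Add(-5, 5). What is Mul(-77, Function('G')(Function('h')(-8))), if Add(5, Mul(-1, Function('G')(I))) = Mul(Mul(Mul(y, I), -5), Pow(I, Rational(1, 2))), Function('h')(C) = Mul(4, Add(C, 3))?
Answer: -385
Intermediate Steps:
Function('h')(C) = Add(12, Mul(4, C)) (Function('h')(C) = Mul(4, Add(3, C)) = Add(12, Mul(4, C)))
y = 0
Function('G')(I) = 5 (Function('G')(I) = Add(5, Mul(-1, Mul(Mul(Mul(0, I), -5), Pow(I, Rational(1, 2))))) = Add(5, Mul(-1, Mul(Mul(0, -5), Pow(I, Rational(1, 2))))) = Add(5, Mul(-1, Mul(0, Pow(I, Rational(1, 2))))) = Add(5, Mul(-1, 0)) = Add(5, 0) = 5)
Mul(-77, Function('G')(Function('h')(-8))) = Mul(-77, 5) = -385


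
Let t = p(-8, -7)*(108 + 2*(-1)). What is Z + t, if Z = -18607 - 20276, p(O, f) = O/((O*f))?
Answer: -272287/7 ≈ -38898.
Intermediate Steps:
p(O, f) = 1/f (p(O, f) = O*(1/(O*f)) = 1/f)
Z = -38883
t = -106/7 (t = (108 + 2*(-1))/(-7) = -(108 - 2)/7 = -1/7*106 = -106/7 ≈ -15.143)
Z + t = -38883 - 106/7 = -272287/7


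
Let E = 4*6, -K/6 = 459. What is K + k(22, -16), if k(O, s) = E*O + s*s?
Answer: -1970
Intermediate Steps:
K = -2754 (K = -6*459 = -2754)
E = 24
k(O, s) = s² + 24*O (k(O, s) = 24*O + s*s = 24*O + s² = s² + 24*O)
K + k(22, -16) = -2754 + ((-16)² + 24*22) = -2754 + (256 + 528) = -2754 + 784 = -1970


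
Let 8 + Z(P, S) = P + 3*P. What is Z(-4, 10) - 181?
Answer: -205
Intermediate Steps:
Z(P, S) = -8 + 4*P (Z(P, S) = -8 + (P + 3*P) = -8 + 4*P)
Z(-4, 10) - 181 = (-8 + 4*(-4)) - 181 = (-8 - 16) - 181 = -24 - 181 = -205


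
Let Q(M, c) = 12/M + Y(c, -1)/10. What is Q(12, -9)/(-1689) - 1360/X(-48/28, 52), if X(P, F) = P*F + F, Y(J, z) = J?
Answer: 8039627/219570 ≈ 36.615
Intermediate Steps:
Q(M, c) = 12/M + c/10
X(P, F) = F + F*P (X(P, F) = F*P + F = F + F*P)
Q(12, -9)/(-1689) - 1360/X(-48/28, 52) = (12/12 + (1/10)*(-9))/(-1689) - 1360*1/(52*(1 - 48/28)) = (12*(1/12) - 9/10)*(-1/1689) - 1360*1/(52*(1 - 48*1/28)) = (1 - 9/10)*(-1/1689) - 1360*1/(52*(1 - 12/7)) = (1/10)*(-1/1689) - 1360/(52*(-5/7)) = -1/16890 - 1360/(-260/7) = -1/16890 - 1360*(-7/260) = -1/16890 + 476/13 = 8039627/219570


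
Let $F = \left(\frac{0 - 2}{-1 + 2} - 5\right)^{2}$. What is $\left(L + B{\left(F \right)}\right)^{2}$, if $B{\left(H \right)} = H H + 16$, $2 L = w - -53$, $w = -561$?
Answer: $4678569$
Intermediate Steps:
$L = -254$ ($L = \frac{-561 - -53}{2} = \frac{-561 + 53}{2} = \frac{1}{2} \left(-508\right) = -254$)
$F = 49$ ($F = \left(- \frac{2}{1} - 5\right)^{2} = \left(\left(-2\right) 1 - 5\right)^{2} = \left(-2 - 5\right)^{2} = \left(-7\right)^{2} = 49$)
$B{\left(H \right)} = 16 + H^{2}$ ($B{\left(H \right)} = H^{2} + 16 = 16 + H^{2}$)
$\left(L + B{\left(F \right)}\right)^{2} = \left(-254 + \left(16 + 49^{2}\right)\right)^{2} = \left(-254 + \left(16 + 2401\right)\right)^{2} = \left(-254 + 2417\right)^{2} = 2163^{2} = 4678569$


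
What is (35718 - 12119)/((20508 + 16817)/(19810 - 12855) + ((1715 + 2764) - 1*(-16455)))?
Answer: 32826209/29126659 ≈ 1.1270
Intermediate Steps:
(35718 - 12119)/((20508 + 16817)/(19810 - 12855) + ((1715 + 2764) - 1*(-16455))) = 23599/(37325/6955 + (4479 + 16455)) = 23599/(37325*(1/6955) + 20934) = 23599/(7465/1391 + 20934) = 23599/(29126659/1391) = 23599*(1391/29126659) = 32826209/29126659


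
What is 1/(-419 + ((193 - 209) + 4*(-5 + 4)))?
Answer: -1/439 ≈ -0.0022779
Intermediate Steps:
1/(-419 + ((193 - 209) + 4*(-5 + 4))) = 1/(-419 + (-16 + 4*(-1))) = 1/(-419 + (-16 - 4)) = 1/(-419 - 20) = 1/(-439) = -1/439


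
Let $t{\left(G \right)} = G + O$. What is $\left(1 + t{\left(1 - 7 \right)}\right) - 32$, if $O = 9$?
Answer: $-28$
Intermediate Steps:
$t{\left(G \right)} = 9 + G$ ($t{\left(G \right)} = G + 9 = 9 + G$)
$\left(1 + t{\left(1 - 7 \right)}\right) - 32 = \left(1 + \left(9 + \left(1 - 7\right)\right)\right) - 32 = \left(1 + \left(9 - 6\right)\right) - 32 = \left(1 + 3\right) - 32 = 4 - 32 = -28$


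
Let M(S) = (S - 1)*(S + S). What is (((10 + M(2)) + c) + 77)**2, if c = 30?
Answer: 14641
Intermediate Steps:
M(S) = 2*S*(-1 + S) (M(S) = (-1 + S)*(2*S) = 2*S*(-1 + S))
(((10 + M(2)) + c) + 77)**2 = (((10 + 2*2*(-1 + 2)) + 30) + 77)**2 = (((10 + 2*2*1) + 30) + 77)**2 = (((10 + 4) + 30) + 77)**2 = ((14 + 30) + 77)**2 = (44 + 77)**2 = 121**2 = 14641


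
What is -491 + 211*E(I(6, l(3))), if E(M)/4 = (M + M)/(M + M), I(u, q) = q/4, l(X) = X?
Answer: 353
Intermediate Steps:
I(u, q) = q/4 (I(u, q) = q*(1/4) = q/4)
E(M) = 4 (E(M) = 4*((M + M)/(M + M)) = 4*((2*M)/((2*M))) = 4*((2*M)*(1/(2*M))) = 4*1 = 4)
-491 + 211*E(I(6, l(3))) = -491 + 211*4 = -491 + 844 = 353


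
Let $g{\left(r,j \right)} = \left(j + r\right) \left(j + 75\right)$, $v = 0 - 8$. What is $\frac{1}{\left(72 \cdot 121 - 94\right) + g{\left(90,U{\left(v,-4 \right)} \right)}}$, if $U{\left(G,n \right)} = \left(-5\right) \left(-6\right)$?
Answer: $\frac{1}{21218} \approx 4.713 \cdot 10^{-5}$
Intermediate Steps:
$v = -8$ ($v = 0 - 8 = -8$)
$U{\left(G,n \right)} = 30$
$g{\left(r,j \right)} = \left(75 + j\right) \left(j + r\right)$ ($g{\left(r,j \right)} = \left(j + r\right) \left(75 + j\right) = \left(75 + j\right) \left(j + r\right)$)
$\frac{1}{\left(72 \cdot 121 - 94\right) + g{\left(90,U{\left(v,-4 \right)} \right)}} = \frac{1}{\left(72 \cdot 121 - 94\right) + \left(30^{2} + 75 \cdot 30 + 75 \cdot 90 + 30 \cdot 90\right)} = \frac{1}{\left(8712 - 94\right) + \left(900 + 2250 + 6750 + 2700\right)} = \frac{1}{8618 + 12600} = \frac{1}{21218}$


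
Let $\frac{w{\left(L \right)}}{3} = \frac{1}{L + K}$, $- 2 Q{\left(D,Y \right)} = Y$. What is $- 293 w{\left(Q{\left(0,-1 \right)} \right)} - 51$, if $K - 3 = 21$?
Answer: $- \frac{4257}{49} \approx -86.878$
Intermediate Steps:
$K = 24$ ($K = 3 + 21 = 24$)
$Q{\left(D,Y \right)} = - \frac{Y}{2}$
$w{\left(L \right)} = \frac{3}{24 + L}$ ($w{\left(L \right)} = \frac{3}{L + 24} = \frac{3}{24 + L}$)
$- 293 w{\left(Q{\left(0,-1 \right)} \right)} - 51 = - 293 \frac{3}{24 - - \frac{1}{2}} - 51 = - 293 \frac{3}{24 + \frac{1}{2}} - 51 = - 293 \frac{3}{\frac{49}{2}} - 51 = - 293 \cdot 3 \cdot \frac{2}{49} - 51 = \left(-293\right) \frac{6}{49} - 51 = - \frac{1758}{49} - 51 = - \frac{4257}{49}$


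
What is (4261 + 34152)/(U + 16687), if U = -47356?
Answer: -38413/30669 ≈ -1.2525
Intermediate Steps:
(4261 + 34152)/(U + 16687) = (4261 + 34152)/(-47356 + 16687) = 38413/(-30669) = 38413*(-1/30669) = -38413/30669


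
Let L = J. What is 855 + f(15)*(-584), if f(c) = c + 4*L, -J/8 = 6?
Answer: 104223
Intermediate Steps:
J = -48 (J = -8*6 = -48)
L = -48
f(c) = -192 + c (f(c) = c + 4*(-48) = c - 192 = -192 + c)
855 + f(15)*(-584) = 855 + (-192 + 15)*(-584) = 855 - 177*(-584) = 855 + 103368 = 104223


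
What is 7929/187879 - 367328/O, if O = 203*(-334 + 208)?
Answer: 34608012637/2402784531 ≈ 14.403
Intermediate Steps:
O = -25578 (O = 203*(-126) = -25578)
7929/187879 - 367328/O = 7929/187879 - 367328/(-25578) = 7929*(1/187879) - 367328*(-1/25578) = 7929/187879 + 183664/12789 = 34608012637/2402784531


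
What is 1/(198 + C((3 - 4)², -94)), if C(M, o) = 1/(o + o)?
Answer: 188/37223 ≈ 0.0050506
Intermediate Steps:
C(M, o) = 1/(2*o)
1/(198 + C((3 - 4)², -94)) = 1/(198 + (½)/(-94)) = 1/(198 + (½)*(-1/94)) = 1/(198 - 1/188) = 1/(37223/188) = 188/37223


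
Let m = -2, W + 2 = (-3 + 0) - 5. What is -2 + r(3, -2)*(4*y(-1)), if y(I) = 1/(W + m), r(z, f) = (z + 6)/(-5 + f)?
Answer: -11/7 ≈ -1.5714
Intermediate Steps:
W = -10 (W = -2 + ((-3 + 0) - 5) = -2 + (-3 - 5) = -2 - 8 = -10)
r(z, f) = (6 + z)/(-5 + f)
y(I) = -1/12 (y(I) = 1/(-10 - 2) = 1/(-12) = -1/12)
-2 + r(3, -2)*(4*y(-1)) = -2 + ((6 + 3)/(-5 - 2))*(4*(-1/12)) = -2 + (9/(-7))*(-⅓) = -2 - ⅐*9*(-⅓) = -2 - 9/7*(-⅓) = -2 + 3/7 = -11/7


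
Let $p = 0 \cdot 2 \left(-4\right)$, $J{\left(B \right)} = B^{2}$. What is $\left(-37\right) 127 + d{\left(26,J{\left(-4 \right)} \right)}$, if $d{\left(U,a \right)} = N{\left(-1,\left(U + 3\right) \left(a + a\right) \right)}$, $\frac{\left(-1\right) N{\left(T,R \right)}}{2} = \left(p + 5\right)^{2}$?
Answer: $-4749$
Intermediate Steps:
$p = 0$ ($p = 0 \left(-4\right) = 0$)
$N{\left(T,R \right)} = -50$ ($N{\left(T,R \right)} = - 2 \left(0 + 5\right)^{2} = - 2 \cdot 5^{2} = \left(-2\right) 25 = -50$)
$d{\left(U,a \right)} = -50$
$\left(-37\right) 127 + d{\left(26,J{\left(-4 \right)} \right)} = \left(-37\right) 127 - 50 = -4699 - 50 = -4749$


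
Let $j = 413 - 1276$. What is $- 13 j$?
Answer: $11219$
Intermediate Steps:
$j = -863$
$- 13 j = \left(-13\right) \left(-863\right) = 11219$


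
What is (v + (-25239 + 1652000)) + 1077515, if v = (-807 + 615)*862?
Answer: 2538772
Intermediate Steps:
v = -165504 (v = -192*862 = -165504)
(v + (-25239 + 1652000)) + 1077515 = (-165504 + (-25239 + 1652000)) + 1077515 = (-165504 + 1626761) + 1077515 = 1461257 + 1077515 = 2538772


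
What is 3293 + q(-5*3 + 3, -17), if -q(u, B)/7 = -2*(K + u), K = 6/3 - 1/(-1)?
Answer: 3167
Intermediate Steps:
K = 3 (K = 6*(1/3) - 1*(-1) = 2 + 1 = 3)
q(u, B) = 42 + 14*u (q(u, B) = -(-14)*(3 + u) = -7*(-6 - 2*u) = 42 + 14*u)
3293 + q(-5*3 + 3, -17) = 3293 + (42 + 14*(-5*3 + 3)) = 3293 + (42 + 14*(-15 + 3)) = 3293 + (42 + 14*(-12)) = 3293 + (42 - 168) = 3293 - 126 = 3167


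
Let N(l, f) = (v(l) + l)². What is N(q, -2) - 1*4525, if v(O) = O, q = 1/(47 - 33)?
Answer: -221724/49 ≈ -4525.0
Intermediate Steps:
q = 1/14 ≈ 0.071429
N(l, f) = 4*l² (N(l, f) = (l + l)² = (2*l)² = 4*l²)
N(q, -2) - 1*4525 = 4*(1/14)² - 1*4525 = 4*(1/196) - 4525 = 1/49 - 4525 = -221724/49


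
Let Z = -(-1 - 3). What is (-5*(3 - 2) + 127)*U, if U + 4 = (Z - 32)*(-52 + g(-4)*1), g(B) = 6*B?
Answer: 259128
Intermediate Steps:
Z = 4 (Z = -1*(-4) = 4)
U = 2124 (U = -4 + (4 - 32)*(-52 + (6*(-4))*1) = -4 - 28*(-52 - 24*1) = -4 - 28*(-52 - 24) = -4 - 28*(-76) = -4 + 2128 = 2124)
(-5*(3 - 2) + 127)*U = (-5*(3 - 2) + 127)*2124 = (-5*1 + 127)*2124 = (-5 + 127)*2124 = 122*2124 = 259128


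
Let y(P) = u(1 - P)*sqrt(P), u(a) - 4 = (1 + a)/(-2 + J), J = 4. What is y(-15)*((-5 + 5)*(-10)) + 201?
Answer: 201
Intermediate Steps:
u(a) = 9/2 + a/2 (u(a) = 4 + (1 + a)/(-2 + 4) = 4 + (1 + a)/2 = 4 + (1 + a)*(1/2) = 4 + (1/2 + a/2) = 9/2 + a/2)
y(P) = sqrt(P)*(5 - P/2) (y(P) = (9/2 + (1 - P)/2)*sqrt(P) = (9/2 + (1/2 - P/2))*sqrt(P) = (5 - P/2)*sqrt(P) = sqrt(P)*(5 - P/2))
y(-15)*((-5 + 5)*(-10)) + 201 = (sqrt(-15)*(10 - 1*(-15))/2)*((-5 + 5)*(-10)) + 201 = ((I*sqrt(15))*(10 + 15)/2)*(0*(-10)) + 201 = ((1/2)*(I*sqrt(15))*25)*0 + 201 = (25*I*sqrt(15)/2)*0 + 201 = 0 + 201 = 201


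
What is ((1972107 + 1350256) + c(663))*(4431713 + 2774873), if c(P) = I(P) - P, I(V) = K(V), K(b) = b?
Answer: 23942894682718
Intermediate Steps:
I(V) = V
c(P) = 0 (c(P) = P - P = 0)
((1972107 + 1350256) + c(663))*(4431713 + 2774873) = ((1972107 + 1350256) + 0)*(4431713 + 2774873) = (3322363 + 0)*7206586 = 3322363*7206586 = 23942894682718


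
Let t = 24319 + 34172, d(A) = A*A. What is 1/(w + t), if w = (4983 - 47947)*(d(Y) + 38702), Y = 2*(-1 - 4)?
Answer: -1/1667030637 ≈ -5.9987e-10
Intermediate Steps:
Y = -10 (Y = 2*(-5) = -10)
d(A) = A**2
t = 58491
w = -1667089128 (w = (4983 - 47947)*((-10)**2 + 38702) = -42964*(100 + 38702) = -42964*38802 = -1667089128)
1/(w + t) = 1/(-1667089128 + 58491) = 1/(-1667030637) = -1/1667030637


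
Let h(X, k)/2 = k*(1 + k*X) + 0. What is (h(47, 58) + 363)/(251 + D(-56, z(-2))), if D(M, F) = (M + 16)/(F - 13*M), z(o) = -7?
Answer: 228337095/180931 ≈ 1262.0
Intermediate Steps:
h(X, k) = 2*k*(1 + X*k) (h(X, k) = 2*(k*(1 + k*X) + 0) = 2*(k*(1 + X*k) + 0) = 2*(k*(1 + X*k)) = 2*k*(1 + X*k))
D(M, F) = (16 + M)/(F - 13*M)
(h(47, 58) + 363)/(251 + D(-56, z(-2))) = (2*58*(1 + 47*58) + 363)/(251 + (16 - 56)/(-7 - 13*(-56))) = (2*58*(1 + 2726) + 363)/(251 - 40/(-7 + 728)) = (2*58*2727 + 363)/(251 - 40/721) = (316332 + 363)/(251 + (1/721)*(-40)) = 316695/(251 - 40/721) = 316695/(180931/721) = 316695*(721/180931) = 228337095/180931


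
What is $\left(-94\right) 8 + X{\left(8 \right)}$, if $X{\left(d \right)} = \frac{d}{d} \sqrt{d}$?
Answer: $-752 + 2 \sqrt{2} \approx -749.17$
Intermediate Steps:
$X{\left(d \right)} = \sqrt{d}$ ($X{\left(d \right)} = 1 \sqrt{d} = \sqrt{d}$)
$\left(-94\right) 8 + X{\left(8 \right)} = \left(-94\right) 8 + \sqrt{8} = -752 + 2 \sqrt{2}$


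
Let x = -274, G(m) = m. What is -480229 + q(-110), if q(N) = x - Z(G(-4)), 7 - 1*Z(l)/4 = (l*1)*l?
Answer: -480467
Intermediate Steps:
Z(l) = 28 - 4*l² (Z(l) = 28 - 4*l*1*l = 28 - 4*l*l = 28 - 4*l²)
q(N) = -238 (q(N) = -274 - (28 - 4*(-4)²) = -274 - (28 - 4*16) = -274 - (28 - 64) = -274 - 1*(-36) = -274 + 36 = -238)
-480229 + q(-110) = -480229 - 238 = -480467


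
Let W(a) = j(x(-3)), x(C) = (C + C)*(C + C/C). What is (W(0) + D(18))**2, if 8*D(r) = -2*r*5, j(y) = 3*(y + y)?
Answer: 9801/4 ≈ 2450.3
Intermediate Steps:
x(C) = 2*C*(1 + C) (x(C) = (2*C)*(C + 1) = (2*C)*(1 + C) = 2*C*(1 + C))
j(y) = 6*y (j(y) = 3*(2*y) = 6*y)
W(a) = 72 (W(a) = 6*(2*(-3)*(1 - 3)) = 6*(2*(-3)*(-2)) = 6*12 = 72)
D(r) = -5*r/4 (D(r) = (-2*r*5)/8 = (-10*r)/8 = -5*r/4)
(W(0) + D(18))**2 = (72 - 5/4*18)**2 = (72 - 45/2)**2 = (99/2)**2 = 9801/4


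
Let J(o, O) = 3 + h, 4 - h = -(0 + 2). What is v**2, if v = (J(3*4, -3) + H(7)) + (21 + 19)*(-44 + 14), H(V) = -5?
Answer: 1430416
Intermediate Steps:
h = 6 (h = 4 - (-1)*(0 + 2) = 4 - (-1)*2 = 4 - 1*(-2) = 4 + 2 = 6)
J(o, O) = 9 (J(o, O) = 3 + 6 = 9)
v = -1196 (v = (9 - 5) + (21 + 19)*(-44 + 14) = 4 + 40*(-30) = 4 - 1200 = -1196)
v**2 = (-1196)**2 = 1430416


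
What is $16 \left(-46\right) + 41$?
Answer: $-695$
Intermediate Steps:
$16 \left(-46\right) + 41 = -736 + 41 = -695$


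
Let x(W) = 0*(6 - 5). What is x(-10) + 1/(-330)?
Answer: -1/330 ≈ -0.0030303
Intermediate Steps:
x(W) = 0 (x(W) = 0*1 = 0)
x(-10) + 1/(-330) = 0 + 1/(-330) = 0 - 1/330 = -1/330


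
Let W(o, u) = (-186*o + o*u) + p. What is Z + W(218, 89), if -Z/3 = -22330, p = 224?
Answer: 46068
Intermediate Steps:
W(o, u) = 224 - 186*o + o*u (W(o, u) = (-186*o + o*u) + 224 = 224 - 186*o + o*u)
Z = 66990 (Z = -3*(-22330) = 66990)
Z + W(218, 89) = 66990 + (224 - 186*218 + 218*89) = 66990 + (224 - 40548 + 19402) = 66990 - 20922 = 46068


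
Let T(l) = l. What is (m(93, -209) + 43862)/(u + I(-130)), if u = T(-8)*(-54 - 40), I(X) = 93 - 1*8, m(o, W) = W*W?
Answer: 9727/93 ≈ 104.59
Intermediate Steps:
m(o, W) = W²
I(X) = 85 (I(X) = 93 - 8 = 85)
u = 752 (u = -8*(-54 - 40) = -8*(-94) = 752)
(m(93, -209) + 43862)/(u + I(-130)) = ((-209)² + 43862)/(752 + 85) = (43681 + 43862)/837 = 87543*(1/837) = 9727/93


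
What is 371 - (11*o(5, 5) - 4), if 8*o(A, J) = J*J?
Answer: 2725/8 ≈ 340.63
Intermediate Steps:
o(A, J) = J²/8 (o(A, J) = (J*J)/8 = J²/8)
371 - (11*o(5, 5) - 4) = 371 - (11*((⅛)*5²) - 4) = 371 - (11*((⅛)*25) - 4) = 371 - (11*(25/8) - 4) = 371 - (275/8 - 4) = 371 - 1*243/8 = 371 - 243/8 = 2725/8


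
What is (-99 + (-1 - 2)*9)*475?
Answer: -59850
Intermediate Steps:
(-99 + (-1 - 2)*9)*475 = (-99 - 3*9)*475 = (-99 - 27)*475 = -126*475 = -59850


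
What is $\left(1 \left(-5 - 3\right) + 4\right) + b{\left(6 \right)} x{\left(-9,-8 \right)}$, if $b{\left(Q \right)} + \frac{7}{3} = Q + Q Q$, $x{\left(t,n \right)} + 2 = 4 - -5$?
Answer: $\frac{821}{3} \approx 273.67$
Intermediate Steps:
$x{\left(t,n \right)} = 7$ ($x{\left(t,n \right)} = -2 + \left(4 - -5\right) = -2 + \left(4 + 5\right) = -2 + 9 = 7$)
$b{\left(Q \right)} = - \frac{7}{3} + Q + Q^{2}$ ($b{\left(Q \right)} = - \frac{7}{3} + \left(Q + Q Q\right) = - \frac{7}{3} + \left(Q + Q^{2}\right) = - \frac{7}{3} + Q + Q^{2}$)
$\left(1 \left(-5 - 3\right) + 4\right) + b{\left(6 \right)} x{\left(-9,-8 \right)} = \left(1 \left(-5 - 3\right) + 4\right) + \left(- \frac{7}{3} + 6 + 6^{2}\right) 7 = \left(1 \left(-8\right) + 4\right) + \left(- \frac{7}{3} + 6 + 36\right) 7 = \left(-8 + 4\right) + \frac{119}{3} \cdot 7 = -4 + \frac{833}{3} = \frac{821}{3}$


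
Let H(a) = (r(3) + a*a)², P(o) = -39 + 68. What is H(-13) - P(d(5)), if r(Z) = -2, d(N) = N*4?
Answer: 27860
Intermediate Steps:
d(N) = 4*N
P(o) = 29
H(a) = (-2 + a²)² (H(a) = (-2 + a*a)² = (-2 + a²)²)
H(-13) - P(d(5)) = (-2 + (-13)²)² - 1*29 = (-2 + 169)² - 29 = 167² - 29 = 27889 - 29 = 27860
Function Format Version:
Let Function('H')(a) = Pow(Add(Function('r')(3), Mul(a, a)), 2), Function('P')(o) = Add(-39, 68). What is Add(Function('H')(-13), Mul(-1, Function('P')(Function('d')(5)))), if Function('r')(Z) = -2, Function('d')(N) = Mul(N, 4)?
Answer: 27860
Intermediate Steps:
Function('d')(N) = Mul(4, N)
Function('P')(o) = 29
Function('H')(a) = Pow(Add(-2, Pow(a, 2)), 2) (Function('H')(a) = Pow(Add(-2, Mul(a, a)), 2) = Pow(Add(-2, Pow(a, 2)), 2))
Add(Function('H')(-13), Mul(-1, Function('P')(Function('d')(5)))) = Add(Pow(Add(-2, Pow(-13, 2)), 2), Mul(-1, 29)) = Add(Pow(Add(-2, 169), 2), -29) = Add(Pow(167, 2), -29) = Add(27889, -29) = 27860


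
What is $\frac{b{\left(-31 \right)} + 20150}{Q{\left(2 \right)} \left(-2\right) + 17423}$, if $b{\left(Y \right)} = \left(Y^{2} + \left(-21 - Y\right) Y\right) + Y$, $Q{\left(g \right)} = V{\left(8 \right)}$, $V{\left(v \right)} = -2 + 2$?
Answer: $\frac{20770}{17423} \approx 1.1921$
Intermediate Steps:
$V{\left(v \right)} = 0$
$Q{\left(g \right)} = 0$
$b{\left(Y \right)} = Y + Y^{2} + Y \left(-21 - Y\right)$ ($b{\left(Y \right)} = \left(Y^{2} + Y \left(-21 - Y\right)\right) + Y = Y + Y^{2} + Y \left(-21 - Y\right)$)
$\frac{b{\left(-31 \right)} + 20150}{Q{\left(2 \right)} \left(-2\right) + 17423} = \frac{\left(-20\right) \left(-31\right) + 20150}{0 \left(-2\right) + 17423} = \frac{620 + 20150}{0 + 17423} = \frac{20770}{17423}$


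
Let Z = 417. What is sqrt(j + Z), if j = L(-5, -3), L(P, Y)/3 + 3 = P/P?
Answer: sqrt(411) ≈ 20.273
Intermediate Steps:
L(P, Y) = -6 (L(P, Y) = -9 + 3*(P/P) = -9 + 3*1 = -9 + 3 = -6)
j = -6
sqrt(j + Z) = sqrt(-6 + 417) = sqrt(411)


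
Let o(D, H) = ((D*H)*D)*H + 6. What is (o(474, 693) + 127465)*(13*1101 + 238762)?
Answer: 27306932145519625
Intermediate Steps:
o(D, H) = 6 + D²*H² (o(D, H) = (H*D²)*H + 6 = D²*H² + 6 = 6 + D²*H²)
(o(474, 693) + 127465)*(13*1101 + 238762) = ((6 + 474²*693²) + 127465)*(13*1101 + 238762) = ((6 + 224676*480249) + 127465)*(14313 + 238762) = ((6 + 107900424324) + 127465)*253075 = (107900424330 + 127465)*253075 = 107900551795*253075 = 27306932145519625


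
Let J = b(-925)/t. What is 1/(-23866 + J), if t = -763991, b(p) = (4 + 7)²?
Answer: -763991/18233409327 ≈ -4.1901e-5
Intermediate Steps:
b(p) = 121 (b(p) = 11² = 121)
J = -121/763991 (J = 121/(-763991) = 121*(-1/763991) = -121/763991 ≈ -0.00015838)
1/(-23866 + J) = 1/(-23866 - 121/763991) = 1/(-18233409327/763991) = -763991/18233409327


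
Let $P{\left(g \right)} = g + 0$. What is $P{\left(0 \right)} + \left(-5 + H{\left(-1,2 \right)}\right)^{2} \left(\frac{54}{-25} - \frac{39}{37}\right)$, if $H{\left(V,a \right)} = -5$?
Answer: $- \frac{11892}{37} \approx -321.41$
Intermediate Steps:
$P{\left(g \right)} = g$
$P{\left(0 \right)} + \left(-5 + H{\left(-1,2 \right)}\right)^{2} \left(\frac{54}{-25} - \frac{39}{37}\right) = 0 + \left(-5 - 5\right)^{2} \left(\frac{54}{-25} - \frac{39}{37}\right) = 0 + \left(-10\right)^{2} \left(54 \left(- \frac{1}{25}\right) - \frac{39}{37}\right) = 0 + 100 \left(- \frac{54}{25} - \frac{39}{37}\right) = 0 + 100 \left(- \frac{2973}{925}\right) = 0 - \frac{11892}{37} = - \frac{11892}{37}$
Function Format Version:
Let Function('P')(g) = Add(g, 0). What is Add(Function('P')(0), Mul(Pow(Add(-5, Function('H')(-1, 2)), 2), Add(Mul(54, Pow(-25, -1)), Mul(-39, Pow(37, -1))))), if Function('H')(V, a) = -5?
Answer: Rational(-11892, 37) ≈ -321.41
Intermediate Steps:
Function('P')(g) = g
Add(Function('P')(0), Mul(Pow(Add(-5, Function('H')(-1, 2)), 2), Add(Mul(54, Pow(-25, -1)), Mul(-39, Pow(37, -1))))) = Add(0, Mul(Pow(Add(-5, -5), 2), Add(Mul(54, Pow(-25, -1)), Mul(-39, Pow(37, -1))))) = Add(0, Mul(Pow(-10, 2), Add(Mul(54, Rational(-1, 25)), Mul(-39, Rational(1, 37))))) = Add(0, Mul(100, Add(Rational(-54, 25), Rational(-39, 37)))) = Add(0, Mul(100, Rational(-2973, 925))) = Add(0, Rational(-11892, 37)) = Rational(-11892, 37)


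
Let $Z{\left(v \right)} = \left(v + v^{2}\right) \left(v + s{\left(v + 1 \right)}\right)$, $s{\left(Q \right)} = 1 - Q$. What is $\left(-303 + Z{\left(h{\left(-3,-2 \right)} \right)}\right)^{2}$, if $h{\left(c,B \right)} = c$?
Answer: $91809$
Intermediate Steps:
$Z{\left(v \right)} = 0$ ($Z{\left(v \right)} = \left(v + v^{2}\right) \left(v + \left(1 - \left(v + 1\right)\right)\right) = \left(v + v^{2}\right) \left(v + \left(1 - \left(1 + v\right)\right)\right) = \left(v + v^{2}\right) \left(v - v\right) = \left(v + v^{2}\right) 0 = 0$)
$\left(-303 + Z{\left(h{\left(-3,-2 \right)} \right)}\right)^{2} = \left(-303 + 0\right)^{2} = \left(-303\right)^{2} = 91809$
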